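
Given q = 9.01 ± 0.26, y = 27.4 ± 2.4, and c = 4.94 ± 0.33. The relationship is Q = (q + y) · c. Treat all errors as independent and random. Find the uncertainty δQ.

16.9

Let u = q + y = 36.4. δu = √(δq² + δy²) = √(0.0676 + 5.76) = 2.41, so δu/u = 0.0663.
Q is then a monomial in u, c:
δQ/Q = √((δu/u)² + (1·δc/c)²) = √(0.00440 + 0.00446) = 0.0941
Q = 180, so δQ = 0.0941 × 180 = 16.9.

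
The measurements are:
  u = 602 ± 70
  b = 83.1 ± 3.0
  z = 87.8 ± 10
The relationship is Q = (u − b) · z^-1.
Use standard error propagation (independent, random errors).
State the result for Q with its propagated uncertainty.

Let w = u − b = 519. δw = √(δu² + δb²) = √(4900 + 9.00) = 70.1, so δw/w = 0.135.
Q is then a monomial in w, z:
δQ/Q = √((δw/w)² + (-1·δz/z)²) = √(0.0182 + 0.0130) = 0.177
Q = 5.91, so δQ = 0.177 × 5.91 = 1.04.

5.91 ± 1.04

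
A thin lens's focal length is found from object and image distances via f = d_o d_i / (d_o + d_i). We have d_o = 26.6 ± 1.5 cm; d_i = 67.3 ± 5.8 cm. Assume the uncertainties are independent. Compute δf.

0.900 cm

∂f/∂d_o = (d_i/(d_o+d_i))² = 0.514;  ∂f/∂d_i = (d_o/(d_o+d_i))² = 0.0802
δf = √((∂f/∂d_o · δd_o)² + (∂f/∂d_i · δd_i)²) = √(0.594 + 0.217) = 0.900 cm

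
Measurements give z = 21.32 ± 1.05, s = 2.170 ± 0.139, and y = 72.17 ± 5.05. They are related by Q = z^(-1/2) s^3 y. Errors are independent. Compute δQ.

32.9

Since Q is a product/quotient, work with relative uncertainties:
  (−½·δz/z)² = (-0.5×0.0492)² = 0.000606;  (3·δs/s)² = (3×0.0641)² = 0.0369;  (1·δy/y)² = (1×0.0700)² = 0.00490
δQ/Q = √(0.0424) = 0.206
Q = 159.7, so δQ = 0.206 × 159.7 = 32.9.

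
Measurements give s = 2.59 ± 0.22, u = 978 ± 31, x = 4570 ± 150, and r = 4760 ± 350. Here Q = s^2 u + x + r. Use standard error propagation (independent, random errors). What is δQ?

1200

Let p = s^2·u = 6560. δp/p = √((2·δs/s)² + (1·δu/u)²) = √(0.0289 + 0.00100) = 0.173, so δp = 1130.
Q = p + x + r: δQ = √(δp² + δx² + δr²) = √(1.29e+06 + 22500 + 1.22e+05) = 1200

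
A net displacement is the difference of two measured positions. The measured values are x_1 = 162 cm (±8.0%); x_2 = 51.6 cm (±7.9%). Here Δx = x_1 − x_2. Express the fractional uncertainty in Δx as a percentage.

For a sum/difference, combine absolute errors in quadrature:
  (δx_1)² = 168;  (δx_2)² = 16.6
δΔx = √(185) = 13.6 cm
Δx = 110 cm, so δΔx/Δx = 13.6/110 = 0.123.

12.3%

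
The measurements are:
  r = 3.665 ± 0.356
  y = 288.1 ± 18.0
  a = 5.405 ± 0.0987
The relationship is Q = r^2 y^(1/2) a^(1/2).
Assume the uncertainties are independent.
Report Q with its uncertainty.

Since Q is a product/quotient, work with relative uncertainties:
  (2·δr/r)² = (2×0.0971)² = 0.0377;  (½·δy/y)² = (0.5×0.0625)² = 0.000976;  (½·δa/a)² = (0.5×0.0183)² = 8.34e-05
δQ/Q = √(0.0388) = 0.197
Q = 530.1, so δQ = 0.197 × 530.1 = 104.

530.1 ± 104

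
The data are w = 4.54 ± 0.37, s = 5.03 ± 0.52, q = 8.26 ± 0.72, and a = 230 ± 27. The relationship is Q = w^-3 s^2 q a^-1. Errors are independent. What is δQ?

For a monomial Q ∝ w^-3, s^2, q, a^-1, fractional errors add in quadrature:
  (-3·δw/w)² = (-3×0.0815)² = 0.0598;  (2·δs/s)² = (2×0.103)² = 0.0427;  (1·δq/q)² = (1×0.0872)² = 0.00760;  (-1·δa/a)² = (-1×0.117)² = 0.0138
δQ/Q = √(0.124) = 0.352
Q = 0.00971, so δQ = 0.352 × 0.00971 = 0.00342.

0.00342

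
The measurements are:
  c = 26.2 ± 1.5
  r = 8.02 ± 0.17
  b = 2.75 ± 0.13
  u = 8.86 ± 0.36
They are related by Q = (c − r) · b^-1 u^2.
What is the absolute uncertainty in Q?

Let w = c − r = 18.2. δw = √(δc² + δr²) = √(2.25 + 0.0289) = 1.51, so δw/w = 0.0830.
Q is then a monomial in w, b, u:
δQ/Q = √((δw/w)² + (-1·δb/b)² + (2·δu/u)²) = √(0.00690 + 0.00223 + 0.00660) = 0.125
Q = 519, so δQ = 0.125 × 519 = 65.1.

65.1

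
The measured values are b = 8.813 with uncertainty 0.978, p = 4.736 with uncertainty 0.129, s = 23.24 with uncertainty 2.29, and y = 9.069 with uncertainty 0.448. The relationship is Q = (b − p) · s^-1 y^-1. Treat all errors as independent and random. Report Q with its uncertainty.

0.01934 ± 0.00514

Let u = b − p = 4.077. δu = √(δb² + δp²) = √(0.956 + 0.0166) = 0.986, so δu/u = 0.242.
Q is then a monomial in u, s, y:
δQ/Q = √((δu/u)² + (-1·δs/s)² + (-1·δy/y)²) = √(0.0585 + 0.00971 + 0.00244) = 0.266
Q = 0.01934, so δQ = 0.266 × 0.01934 = 0.00514.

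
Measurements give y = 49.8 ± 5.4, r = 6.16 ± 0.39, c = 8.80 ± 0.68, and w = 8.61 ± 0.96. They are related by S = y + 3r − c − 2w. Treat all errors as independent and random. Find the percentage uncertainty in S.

13.9%

S is a linear combination, so absolute uncertainties add in quadrature:
  (δy)² = 29.2;  (3·δr)² = 1.37;  (δc)² = 0.462;  (2·δw)² = 3.69
δS = √(34.7) = 5.89
S = 42.3, so δS/S = 5.89/42.3 = 0.139.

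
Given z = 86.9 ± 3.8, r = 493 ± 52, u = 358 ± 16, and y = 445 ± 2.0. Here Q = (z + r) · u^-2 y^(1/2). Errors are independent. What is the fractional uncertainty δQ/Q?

0.127

Let w = z + r = 580. δw = √(δz² + δr²) = √(14.4 + 2700) = 52.1, so δw/w = 0.0899.
Q is then a monomial in w, u, y:
δQ/Q = √((δw/w)² + (-2·δu/u)² + (½·δy/y)²) = √(0.00808 + 0.00799 + 5.05e-06) = 0.127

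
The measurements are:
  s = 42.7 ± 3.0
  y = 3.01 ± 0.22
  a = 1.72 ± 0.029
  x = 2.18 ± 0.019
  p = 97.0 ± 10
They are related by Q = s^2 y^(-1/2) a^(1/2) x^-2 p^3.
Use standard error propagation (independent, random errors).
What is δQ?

Relative error in a monomial: (δQ/Q)² = Σ (nᵢ · δxᵢ/xᵢ)².
  (2·δs/s)² = (2×0.0703)² = 0.0197;  (−½·δy/y)² = (-0.5×0.0731)² = 0.00134;  (½·δa/a)² = (0.5×0.0169)² = 7.11e-05;  (-2·δx/x)² = (-2×0.00872)² = 0.000304;  (3·δp/p)² = (3×0.103)² = 0.0957
δQ/Q = √(0.117) = 0.342
Q = 2.65e+08, so δQ = 0.342 × 2.65e+08 = 9.06e+07.

9.06e+07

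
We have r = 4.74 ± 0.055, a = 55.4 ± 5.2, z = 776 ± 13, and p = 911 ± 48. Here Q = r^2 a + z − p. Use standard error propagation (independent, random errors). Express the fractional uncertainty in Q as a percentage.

Let w = r^2·a = 1240. δw/w = √((2·δr/r)² + (1·δa/a)²) = √(0.000539 + 0.00881) = 0.0967, so δw = 120.
Q = w + z − p: δQ = √(δw² + δz² + δp²) = √(14500 + 169 + 2300) = 130
Q = 1110, so δQ/Q = 130/1110 = 0.117.

11.7%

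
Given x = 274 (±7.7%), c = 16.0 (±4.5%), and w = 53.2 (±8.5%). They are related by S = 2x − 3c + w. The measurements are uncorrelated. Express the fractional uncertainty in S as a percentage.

7.68%

Each term contributes (cᵢ δxᵢ)² to (δS)²:
  (2·δx)² = 1780;  (3·δc)² = 4.67;  (δw)² = 20.4
δS = √(1810) = 42.5
S = 553, so δS/S = 42.5/553 = 0.0768.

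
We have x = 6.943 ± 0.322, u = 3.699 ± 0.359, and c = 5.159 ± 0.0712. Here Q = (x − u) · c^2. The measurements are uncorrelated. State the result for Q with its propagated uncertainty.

Let w = x − u = 3.244. δw = √(δx² + δu²) = √(0.104 + 0.129) = 0.482, so δw/w = 0.149.
Q is then a monomial in w, c:
δQ/Q = √((δw/w)² + (2·δc/c)²) = √(0.0221 + 0.000762) = 0.151
Q = 86.34, so δQ = 0.151 × 86.34 = 13.1.

86.34 ± 13.1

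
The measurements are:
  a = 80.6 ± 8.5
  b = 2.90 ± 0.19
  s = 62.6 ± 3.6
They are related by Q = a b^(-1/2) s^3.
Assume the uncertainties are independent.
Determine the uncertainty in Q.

2.38e+06

Products/powers → add relative errors in quadrature, weighted by exponent:
  (1·δa/a)² = (1×0.105)² = 0.0111;  (−½·δb/b)² = (-0.5×0.0655)² = 0.00107;  (3·δs/s)² = (3×0.0575)² = 0.0298
δQ/Q = √(0.0420) = 0.205
Q = 1.16e+07, so δQ = 0.205 × 1.16e+07 = 2.38e+06.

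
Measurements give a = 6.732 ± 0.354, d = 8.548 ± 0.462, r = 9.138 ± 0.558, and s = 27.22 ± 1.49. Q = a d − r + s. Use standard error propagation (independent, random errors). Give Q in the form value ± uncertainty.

75.63 ± 4.62

Let p = a·d = 57.55. δp/p = √((1·δa/a)² + (1·δd/d)²) = √(0.00277 + 0.00292) = 0.0754, so δp = 4.34.
Q = p − r + s: δQ = √(δp² + δr² + δs²) = √(18.8 + 0.311 + 2.22) = 4.62
Q = 75.63.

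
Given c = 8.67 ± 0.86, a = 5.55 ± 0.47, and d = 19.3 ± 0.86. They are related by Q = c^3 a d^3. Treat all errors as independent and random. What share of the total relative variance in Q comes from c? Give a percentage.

78.0%

(δQ/Q)² = (3·δc/c)² + (1·δa/a)² + (3·δd/d)²
  c term: (3×0.0992)² = 0.0886
  a term: (1×0.0847)² = 0.00717
  d term: (3×0.0446)² = 0.0179
Total = 0.114. Share from c = 0.0886/0.114 = 0.780.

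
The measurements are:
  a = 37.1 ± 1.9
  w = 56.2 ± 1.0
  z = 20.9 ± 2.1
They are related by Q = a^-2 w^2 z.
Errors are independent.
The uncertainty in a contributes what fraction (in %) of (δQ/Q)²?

48.0%

(δQ/Q)² = (-2·δa/a)² + (2·δw/w)² + (1·δz/z)²
  a term: (-2×0.0512)² = 0.0105
  w term: (2×0.0178)² = 0.00127
  z term: (1×0.100)² = 0.0101
Total = 0.0219. Share from a = 0.0105/0.0219 = 0.480.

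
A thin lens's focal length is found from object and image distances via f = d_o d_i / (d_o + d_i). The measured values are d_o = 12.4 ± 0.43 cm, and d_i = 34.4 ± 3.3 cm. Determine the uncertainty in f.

∂f/∂d_o = (d_i/(d_o+d_i))² = 0.540;  ∂f/∂d_i = (d_o/(d_o+d_i))² = 0.0702
δf = √((∂f/∂d_o · δd_o)² + (∂f/∂d_i · δd_i)²) = √(0.0540 + 0.0537) = 0.328 cm

0.328 cm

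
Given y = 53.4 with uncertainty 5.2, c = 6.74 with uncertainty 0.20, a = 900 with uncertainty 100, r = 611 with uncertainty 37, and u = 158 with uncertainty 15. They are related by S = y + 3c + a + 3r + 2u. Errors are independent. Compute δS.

S is a linear combination, so absolute uncertainties add in quadrature:
  (δy)² = 27.0;  (3·δc)² = 0.360;  (δa)² = 10000;  (3·δr)² = 12300;  (2·δu)² = 900
δS = √(23200) = 152

152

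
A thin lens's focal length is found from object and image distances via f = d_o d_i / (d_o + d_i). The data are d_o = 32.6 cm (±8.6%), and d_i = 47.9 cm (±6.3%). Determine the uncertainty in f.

1.11 cm

∂f/∂d_o = (d_i/(d_o+d_i))² = 0.354;  ∂f/∂d_i = (d_o/(d_o+d_i))² = 0.164
δf = √((∂f/∂d_o · δd_o)² + (∂f/∂d_i · δd_i)²) = √(0.985 + 0.245) = 1.11 cm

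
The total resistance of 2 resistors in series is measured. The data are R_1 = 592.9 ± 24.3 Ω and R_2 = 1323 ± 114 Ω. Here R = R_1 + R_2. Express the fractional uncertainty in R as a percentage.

Absolute uncertainties add in quadrature for a linear combination:
  (δR_1)² = 590;  (δR_2)² = 13000
δR = √(13600) = 117 Ω
R = 1916 Ω, so δR/R = 117/1916 = 0.0608.

6.08%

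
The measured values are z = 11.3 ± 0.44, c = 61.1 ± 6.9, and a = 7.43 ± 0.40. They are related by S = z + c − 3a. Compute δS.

7.02

For a sum/difference, combine absolute errors in quadrature:
  (δz)² = 0.194;  (δc)² = 47.6;  (3·δa)² = 1.44
δS = √(49.2) = 7.02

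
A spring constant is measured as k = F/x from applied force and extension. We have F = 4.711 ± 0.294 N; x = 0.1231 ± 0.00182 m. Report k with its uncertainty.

38.27 ± 2.45 N/m

Since k is a product/quotient, work with relative uncertainties:
  (1·δF/F)² = (1×0.0624)² = 0.00389;  (-1·δx/x)² = (-1×0.0148)² = 0.000219
δk/k = √(0.00411) = 0.0641
k = 38.27 N/m, so δk = 0.0641 × 38.27 = 2.45 N/m.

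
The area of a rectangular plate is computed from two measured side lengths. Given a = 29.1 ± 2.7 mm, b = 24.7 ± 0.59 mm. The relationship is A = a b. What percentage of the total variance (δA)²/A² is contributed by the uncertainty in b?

(δA/A)² = (1·δa/a)² + (1·δb/b)²
  a term: (1×0.0928)² = 0.00861
  b term: (1×0.0239)² = 0.000571
Total = 0.00918. Share from b = 0.000571/0.00918 = 0.0622.

6.22%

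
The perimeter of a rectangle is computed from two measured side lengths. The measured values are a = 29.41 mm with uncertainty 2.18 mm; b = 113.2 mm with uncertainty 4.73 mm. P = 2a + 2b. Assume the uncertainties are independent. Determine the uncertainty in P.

Absolute uncertainties add in quadrature for a linear combination:
  (2·δa)² = 19.0;  (2·δb)² = 89.5
δP = √(109) = 10.4 mm

10.4 mm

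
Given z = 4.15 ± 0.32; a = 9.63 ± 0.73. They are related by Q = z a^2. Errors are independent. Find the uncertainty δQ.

65.5

Products/powers → add relative errors in quadrature, weighted by exponent:
  (1·δz/z)² = (1×0.0771)² = 0.00595;  (2·δa/a)² = (2×0.0758)² = 0.0230
δQ/Q = √(0.0289) = 0.170
Q = 385, so δQ = 0.170 × 385 = 65.5.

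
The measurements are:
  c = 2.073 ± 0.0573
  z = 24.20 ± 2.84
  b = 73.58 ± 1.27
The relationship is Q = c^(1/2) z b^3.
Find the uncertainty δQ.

Q is a product of powers, so relative uncertainties combine in quadrature:
  (½·δc/c)² = (0.5×0.0276)² = 0.000191;  (1·δz/z)² = (1×0.117)² = 0.0138;  (3·δb/b)² = (3×0.0173)² = 0.00268
δQ/Q = √(0.0166) = 0.129
Q = 1.388e+07, so δQ = 0.129 × 1.388e+07 = 1.79e+06.

1.79e+06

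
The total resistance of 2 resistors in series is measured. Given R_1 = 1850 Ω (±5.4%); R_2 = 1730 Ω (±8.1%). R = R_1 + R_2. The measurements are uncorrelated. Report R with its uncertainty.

3580 ± 172 Ω

Each term contributes (cᵢ δxᵢ)² to (δR)²:
  (δR_1)² = 9980;  (δR_2)² = 19600
δR = √(29600) = 172 Ω
R = 3580 Ω.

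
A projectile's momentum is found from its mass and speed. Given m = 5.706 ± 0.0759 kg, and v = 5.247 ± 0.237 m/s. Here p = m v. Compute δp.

p is a product of powers, so relative uncertainties combine in quadrature:
  (1·δm/m)² = (1×0.0133)² = 0.000177;  (1·δv/v)² = (1×0.0452)² = 0.00204
δp/p = √(0.00222) = 0.0471
p = 29.94 kg·m/s, so δp = 0.0471 × 29.94 = 1.41 kg·m/s.

1.41 kg·m/s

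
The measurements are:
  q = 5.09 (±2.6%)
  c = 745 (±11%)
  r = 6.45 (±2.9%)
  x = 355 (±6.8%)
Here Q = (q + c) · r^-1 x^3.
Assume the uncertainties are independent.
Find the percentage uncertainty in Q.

Let u = q + c = 750. δu = √(δq² + δc²) = √(0.0175 + 6720) = 82.0, so δu/u = 0.109.
Q is then a monomial in u, r, x:
δQ/Q = √((δu/u)² + (-1·δr/r)² + (3·δx/x)²) = √(0.0119 + 0.000841 + 0.0416) = 0.233

23.3%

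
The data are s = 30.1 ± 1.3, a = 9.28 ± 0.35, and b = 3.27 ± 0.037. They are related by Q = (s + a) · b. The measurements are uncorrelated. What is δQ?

Let u = s + a = 39.4. δu = √(δs² + δa²) = √(1.69 + 0.122) = 1.35, so δu/u = 0.0342.
Q is then a monomial in u, b:
δQ/Q = √((δu/u)² + (1·δb/b)²) = √(0.00117 + 0.000128) = 0.0360
Q = 129, so δQ = 0.0360 × 129 = 4.64.

4.64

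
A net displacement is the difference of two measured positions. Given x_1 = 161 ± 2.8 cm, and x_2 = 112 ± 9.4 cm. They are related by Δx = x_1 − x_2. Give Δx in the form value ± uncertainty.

Each term contributes (cᵢ δxᵢ)² to (δΔx)²:
  (δx_1)² = 7.84;  (δx_2)² = 88.4
δΔx = √(96.2) = 9.81 cm
Δx = 49.0 cm.

49.0 ± 9.81 cm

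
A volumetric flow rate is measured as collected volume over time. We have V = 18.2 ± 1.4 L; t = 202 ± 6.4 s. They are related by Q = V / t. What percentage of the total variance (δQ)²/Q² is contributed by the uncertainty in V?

85.5%

(δQ/Q)² = (1·δV/V)² + (-1·δt/t)²
  V term: (1×0.0769)² = 0.00592
  t term: (-1×0.0317)² = 0.00100
Total = 0.00692. Share from V = 0.00592/0.00692 = 0.855.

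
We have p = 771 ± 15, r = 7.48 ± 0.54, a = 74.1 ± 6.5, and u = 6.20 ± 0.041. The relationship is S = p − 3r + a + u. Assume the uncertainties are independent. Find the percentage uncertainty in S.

For a sum/difference, combine absolute errors in quadrature:
  (δp)² = 225;  (3·δr)² = 2.62;  (δa)² = 42.2;  (δu)² = 0.00168
δS = √(270) = 16.4
S = 829, so δS/S = 16.4/829 = 0.0198.

1.98%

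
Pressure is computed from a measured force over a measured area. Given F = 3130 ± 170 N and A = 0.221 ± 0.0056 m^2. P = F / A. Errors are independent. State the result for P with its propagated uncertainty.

14200 ± 849 Pa

P is a product of powers, so relative uncertainties combine in quadrature:
  (1·δF/F)² = (1×0.0543)² = 0.00295;  (-1·δA/A)² = (-1×0.0253)² = 0.000642
δP/P = √(0.00359) = 0.0599
P = 14200 Pa, so δP = 0.0599 × 14200 = 849 Pa.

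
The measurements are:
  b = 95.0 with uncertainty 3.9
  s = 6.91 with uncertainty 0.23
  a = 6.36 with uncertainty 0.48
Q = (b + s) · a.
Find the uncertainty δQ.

Let u = b + s = 102. δu = √(δb² + δs²) = √(15.2 + 0.0529) = 3.91, so δu/u = 0.0383.
Q is then a monomial in u, a:
δQ/Q = √((δu/u)² + (1·δa/a)²) = √(0.00147 + 0.00570) = 0.0846
Q = 648, so δQ = 0.0846 × 648 = 54.9.

54.9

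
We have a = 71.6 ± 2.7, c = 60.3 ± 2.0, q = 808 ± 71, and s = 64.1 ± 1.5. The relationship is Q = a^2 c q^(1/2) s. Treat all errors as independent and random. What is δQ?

Q is a product of powers, so relative uncertainties combine in quadrature:
  (2·δa/a)² = (2×0.0377)² = 0.00569;  (1·δc/c)² = (1×0.0332)² = 0.00110;  (½·δq/q)² = (0.5×0.0879)² = 0.00193;  (1·δs/s)² = (1×0.0234)² = 0.000548
δQ/Q = √(0.00927) = 0.0963
Q = 5.63e+08, so δQ = 0.0963 × 5.63e+08 = 5.42e+07.

5.42e+07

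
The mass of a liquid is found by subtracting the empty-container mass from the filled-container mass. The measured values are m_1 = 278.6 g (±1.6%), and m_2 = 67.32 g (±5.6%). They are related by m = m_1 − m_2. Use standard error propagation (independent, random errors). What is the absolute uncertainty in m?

For a sum/difference, combine absolute errors in quadrature:
  (δm_1)² = 19.9;  (δm_2)² = 14.2
δm = √(34.1) = 5.84 g

5.84 g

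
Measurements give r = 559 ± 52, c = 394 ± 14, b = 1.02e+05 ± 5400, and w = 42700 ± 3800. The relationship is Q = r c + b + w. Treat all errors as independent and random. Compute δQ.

22900

Let p = r·c = 2.2e+05. δp/p = √((1·δr/r)² + (1·δc/c)²) = √(0.00865 + 0.00126) = 0.0996, so δp = 21900.
Q = p + b + w: δQ = √(δp² + δb² + δw²) = √(4.81e+08 + 2.92e+07 + 1.44e+07) = 22900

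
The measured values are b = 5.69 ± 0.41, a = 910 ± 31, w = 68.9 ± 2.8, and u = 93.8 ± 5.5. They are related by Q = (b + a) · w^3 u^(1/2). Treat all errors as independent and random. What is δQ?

3.77e+08

Let h = b + a = 916. δh = √(δb² + δa²) = √(0.168 + 961) = 31.0, so δh/h = 0.0339.
Q is then a monomial in h, w, u:
δQ/Q = √((δh/h)² + (3·δw/w)² + (½·δu/u)²) = √(0.00115 + 0.0149 + 0.000860) = 0.130
Q = 2.9e+09, so δQ = 0.130 × 2.9e+09 = 3.77e+08.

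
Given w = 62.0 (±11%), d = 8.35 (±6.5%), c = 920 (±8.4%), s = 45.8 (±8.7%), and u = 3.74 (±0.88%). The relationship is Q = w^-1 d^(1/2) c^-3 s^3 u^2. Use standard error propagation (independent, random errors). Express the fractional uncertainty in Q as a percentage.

38.1%

Relative error in a monomial: (δQ/Q)² = Σ (nᵢ · δxᵢ/xᵢ)².
  (-1·δw/w)² = (-1×0.110)² = 0.0121;  (½·δd/d)² = (0.5×0.0650)² = 0.00106;  (-3·δc/c)² = (-3×0.0840)² = 0.0635;  (3·δs/s)² = (3×0.0870)² = 0.0681;  (2·δu/u)² = (2×0.00880)² = 0.000310
δQ/Q = √(0.145) = 0.381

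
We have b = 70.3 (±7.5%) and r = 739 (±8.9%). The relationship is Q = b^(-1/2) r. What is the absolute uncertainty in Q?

8.51

Q is a product of powers, so relative uncertainties combine in quadrature:
  (−½·δb/b)² = (-0.5×0.0750)² = 0.00141;  (1·δr/r)² = (1×0.0890)² = 0.00792
δQ/Q = √(0.00933) = 0.0966
Q = 88.1, so δQ = 0.0966 × 88.1 = 8.51.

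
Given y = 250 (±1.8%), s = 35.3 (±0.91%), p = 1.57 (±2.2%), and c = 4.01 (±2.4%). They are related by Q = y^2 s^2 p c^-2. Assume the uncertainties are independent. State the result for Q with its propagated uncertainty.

Products/powers → add relative errors in quadrature, weighted by exponent:
  (2·δy/y)² = (2×0.0180)² = 0.00130;  (2·δs/s)² = (2×0.00910)² = 0.000331;  (1·δp/p)² = (1×0.0220)² = 0.000484;  (-2·δc/c)² = (-2×0.0240)² = 0.00230
δQ/Q = √(0.00442) = 0.0664
Q = 7.6e+06, so δQ = 0.0664 × 7.6e+06 = 5.05e+05.

(7.60 ± 0.505) × 10^6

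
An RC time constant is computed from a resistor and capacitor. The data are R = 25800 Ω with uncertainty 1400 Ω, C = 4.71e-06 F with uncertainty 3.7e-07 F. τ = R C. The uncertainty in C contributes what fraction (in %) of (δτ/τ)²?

67.7%

(δτ/τ)² = (1·δR/R)² + (1·δC/C)²
  R term: (1×0.0543)² = 0.00294
  C term: (1×0.0786)² = 0.00617
Total = 0.00912. Share from C = 0.00617/0.00912 = 0.677.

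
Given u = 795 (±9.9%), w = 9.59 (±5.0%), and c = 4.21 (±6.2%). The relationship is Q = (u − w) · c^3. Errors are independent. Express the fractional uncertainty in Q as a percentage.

21.1%

Let h = u − w = 785. δh = √(δu² + δw²) = √(6190 + 0.230) = 78.7, so δh/h = 0.100.
Q is then a monomial in h, c:
δQ/Q = √((δh/h)² + (3·δc/c)²) = √(0.0100 + 0.0346) = 0.211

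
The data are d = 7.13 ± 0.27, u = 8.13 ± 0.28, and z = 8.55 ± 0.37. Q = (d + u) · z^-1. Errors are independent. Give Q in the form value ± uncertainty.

Let w = d + u = 15.3. δw = √(δd² + δu²) = √(0.0729 + 0.0784) = 0.389, so δw/w = 0.0255.
Q is then a monomial in w, z:
δQ/Q = √((δw/w)² + (-1·δz/z)²) = √(0.000650 + 0.00187) = 0.0502
Q = 1.78, so δQ = 0.0502 × 1.78 = 0.0896.

1.78 ± 0.0896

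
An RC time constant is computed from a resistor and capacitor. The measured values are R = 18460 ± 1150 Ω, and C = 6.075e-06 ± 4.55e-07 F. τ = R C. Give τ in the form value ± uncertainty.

0.1121 ± 0.0109 s

For a monomial τ ∝ R, C, fractional errors add in quadrature:
  (1·δR/R)² = (1×0.0623)² = 0.00388;  (1·δC/C)² = (1×0.0749)² = 0.00561
δτ/τ = √(0.00949) = 0.0974
τ = 0.1121 s, so δτ = 0.0974 × 0.1121 = 0.0109 s.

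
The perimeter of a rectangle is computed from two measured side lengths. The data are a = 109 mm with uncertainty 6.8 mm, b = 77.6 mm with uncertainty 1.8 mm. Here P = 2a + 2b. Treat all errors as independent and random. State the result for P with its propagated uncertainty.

373 ± 14.1 mm

Absolute uncertainties add in quadrature for a linear combination:
  (2·δa)² = 185;  (2·δb)² = 13.0
δP = √(198) = 14.1 mm
P = 373 mm.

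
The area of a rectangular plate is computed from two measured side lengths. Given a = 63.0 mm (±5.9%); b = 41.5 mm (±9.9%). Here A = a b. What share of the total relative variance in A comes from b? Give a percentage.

73.8%

(δA/A)² = (1·δa/a)² + (1·δb/b)²
  a term: (1×0.0590)² = 0.00348
  b term: (1×0.0990)² = 0.00980
Total = 0.0133. Share from b = 0.00980/0.0133 = 0.738.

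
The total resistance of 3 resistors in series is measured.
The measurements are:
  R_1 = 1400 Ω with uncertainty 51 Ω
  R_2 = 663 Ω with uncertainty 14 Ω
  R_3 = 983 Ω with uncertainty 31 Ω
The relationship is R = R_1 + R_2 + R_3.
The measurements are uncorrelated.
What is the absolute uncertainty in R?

61.3 Ω

Each term contributes (cᵢ δxᵢ)² to (δR)²:
  (δR_1)² = 2600;  (δR_2)² = 196;  (δR_3)² = 961
δR = √(3760) = 61.3 Ω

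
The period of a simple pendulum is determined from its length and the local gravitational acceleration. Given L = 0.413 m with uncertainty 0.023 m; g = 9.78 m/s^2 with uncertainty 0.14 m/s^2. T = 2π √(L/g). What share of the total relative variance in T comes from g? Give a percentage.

(δT/T)² = (½·δL/L)² + (−½·δg/g)²
  L term: (0.5×0.0557)² = 0.000775
  g term: (-0.5×0.0143)² = 5.12e-05
Total = 0.000827. Share from g = 5.12e-05/0.000827 = 0.0620.

6.20%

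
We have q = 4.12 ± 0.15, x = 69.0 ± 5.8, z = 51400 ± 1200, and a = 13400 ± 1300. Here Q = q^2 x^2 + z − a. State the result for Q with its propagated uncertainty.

(1.19 ± 0.149) × 10^5

Let p = q^2·x^2 = 80800. δp/p = √((2·δq/q)² + (2·δx/x)²) = √(0.00530 + 0.0283) = 0.183, so δp = 14800.
Q = p + z − a: δQ = √(δp² + δz² + δa²) = √(2.19e+08 + 1.44e+06 + 1.69e+06) = 14900
Q = 1.19e+05.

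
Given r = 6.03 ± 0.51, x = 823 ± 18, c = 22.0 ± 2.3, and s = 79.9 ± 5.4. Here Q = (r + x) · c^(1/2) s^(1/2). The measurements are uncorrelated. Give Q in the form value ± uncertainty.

Let u = r + x = 829. δu = √(δr² + δx²) = √(0.260 + 324) = 18.0, so δu/u = 0.0217.
Q is then a monomial in u, c, s:
δQ/Q = √((δu/u)² + (½·δc/c)² + (½·δs/s)²) = √(0.000472 + 0.00273 + 0.00114) = 0.0659
Q = 34800, so δQ = 0.0659 × 34800 = 2290.

34800 ± 2290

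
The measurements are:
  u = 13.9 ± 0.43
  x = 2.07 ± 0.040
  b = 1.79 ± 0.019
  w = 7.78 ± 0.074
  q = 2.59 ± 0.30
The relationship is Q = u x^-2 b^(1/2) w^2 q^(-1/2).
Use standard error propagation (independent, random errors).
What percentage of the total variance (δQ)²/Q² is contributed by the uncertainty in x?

24.1%

(δQ/Q)² = (1·δu/u)² + (-2·δx/x)² + (½·δb/b)² + (2·δw/w)² + (−½·δq/q)²
  u term: (1×0.0309)² = 0.000957
  x term: (-2×0.0193)² = 0.00149
  b term: (0.5×0.0106)² = 2.82e-05
  w term: (2×0.00951)² = 0.000362
  q term: (-0.5×0.116)² = 0.00335
Total = 0.00619. Share from x = 0.00149/0.00619 = 0.241.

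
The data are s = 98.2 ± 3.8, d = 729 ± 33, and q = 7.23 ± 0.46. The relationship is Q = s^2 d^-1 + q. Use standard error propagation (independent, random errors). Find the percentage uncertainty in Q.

Let p = s^2·d^-1 = 13.2. δp/p = √((2·δs/s)² + (-1·δd/d)²) = √(0.00599 + 0.00205) = 0.0897, so δp = 1.19.
Q = p + q: δQ = √(δp² + δq²) = √(1.41 + 0.212) = 1.27
Q = 20.5, so δQ/Q = 1.27/20.5 = 0.0622.

6.22%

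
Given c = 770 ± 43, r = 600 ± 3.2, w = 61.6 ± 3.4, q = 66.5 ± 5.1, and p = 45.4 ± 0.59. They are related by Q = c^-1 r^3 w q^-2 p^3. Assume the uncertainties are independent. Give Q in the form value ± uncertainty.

Each factor contributes (exponent × relative error)² to (δQ/Q)²:
  (-1·δc/c)² = (-1×0.0558)² = 0.00312;  (3·δr/r)² = (3×0.00533)² = 0.000256;  (1·δw/w)² = (1×0.0552)² = 0.00305;  (-2·δq/q)² = (-2×0.0767)² = 0.0235;  (3·δp/p)² = (3×0.0130)² = 0.00152
δQ/Q = √(0.0315) = 0.177
Q = 3.66e+08, so δQ = 0.177 × 3.66e+08 = 6.49e+07.

(3.66 ± 0.649) × 10^8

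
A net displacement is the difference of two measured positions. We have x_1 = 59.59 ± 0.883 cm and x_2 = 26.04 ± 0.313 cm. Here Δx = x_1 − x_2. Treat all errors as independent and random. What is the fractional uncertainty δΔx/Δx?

0.0279

For a sum/difference, combine absolute errors in quadrature:
  (δx_1)² = 0.780;  (δx_2)² = 0.0980
δΔx = √(0.878) = 0.937 cm
Δx = 33.55 cm, so δΔx/Δx = 0.937/33.55 = 0.0279.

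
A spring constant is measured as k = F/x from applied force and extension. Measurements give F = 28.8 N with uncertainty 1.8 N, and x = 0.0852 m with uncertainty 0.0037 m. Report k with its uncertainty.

338 ± 25.7 N/m

Relative error in a monomial: (δk/k)² = Σ (nᵢ · δxᵢ/xᵢ)².
  (1·δF/F)² = (1×0.0625)² = 0.00391;  (-1·δx/x)² = (-1×0.0434)² = 0.00189
δk/k = √(0.00579) = 0.0761
k = 338 N/m, so δk = 0.0761 × 338 = 25.7 N/m.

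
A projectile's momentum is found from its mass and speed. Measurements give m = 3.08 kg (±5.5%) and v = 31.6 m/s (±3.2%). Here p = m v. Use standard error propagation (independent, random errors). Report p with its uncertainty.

97.3 ± 6.19 kg·m/s

p is a product of powers, so relative uncertainties combine in quadrature:
  (1·δm/m)² = (1×0.0550)² = 0.00302;  (1·δv/v)² = (1×0.0320)² = 0.00102
δp/p = √(0.00405) = 0.0636
p = 97.3 kg·m/s, so δp = 0.0636 × 97.3 = 6.19 kg·m/s.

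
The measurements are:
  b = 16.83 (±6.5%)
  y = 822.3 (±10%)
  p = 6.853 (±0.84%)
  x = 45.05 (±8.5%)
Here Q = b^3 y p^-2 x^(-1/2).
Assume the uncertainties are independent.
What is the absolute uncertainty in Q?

2780

Q is a product of powers, so relative uncertainties combine in quadrature:
  (3·δb/b)² = (3×0.0650)² = 0.0380;  (1·δy/y)² = (1×0.100)² = 0.0100;  (-2·δp/p)² = (-2×0.00840)² = 0.000282;  (−½·δx/x)² = (-0.5×0.0850)² = 0.00181
δQ/Q = √(0.0501) = 0.224
Q = 12440, so δQ = 0.224 × 12440 = 2780.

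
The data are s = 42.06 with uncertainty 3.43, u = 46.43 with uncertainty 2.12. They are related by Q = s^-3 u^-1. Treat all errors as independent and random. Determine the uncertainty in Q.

For a monomial Q ∝ s^-3, u^-1, fractional errors add in quadrature:
  (-3·δs/s)² = (-3×0.0816)² = 0.0599;  (-1·δu/u)² = (-1×0.0457)² = 0.00208
δQ/Q = √(0.0619) = 0.249
Q = 2.895e-07, so δQ = 0.249 × 2.895e-07 = 7.2e-08.

7.2e-08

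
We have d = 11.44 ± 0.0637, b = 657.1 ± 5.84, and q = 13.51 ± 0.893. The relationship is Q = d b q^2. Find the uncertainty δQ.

Since Q is a product/quotient, work with relative uncertainties:
  (1·δd/d)² = (1×0.00557)² = 3.1e-05;  (1·δb/b)² = (1×0.00889)² = 7.9e-05;  (2·δq/q)² = (2×0.0661)² = 0.0175
δQ/Q = √(0.0176) = 0.133
Q = 1.372e+06, so δQ = 0.133 × 1.372e+06 = 1.82e+05.

1.82e+05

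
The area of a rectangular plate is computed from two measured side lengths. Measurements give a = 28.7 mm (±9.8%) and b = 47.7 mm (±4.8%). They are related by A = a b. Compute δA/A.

Relative error in a monomial: (δA/A)² = Σ (nᵢ · δxᵢ/xᵢ)².
  (1·δa/a)² = (1×0.0980)² = 0.00960;  (1·δb/b)² = (1×0.0480)² = 0.00230
δA/A = √(0.0119) = 0.109

0.109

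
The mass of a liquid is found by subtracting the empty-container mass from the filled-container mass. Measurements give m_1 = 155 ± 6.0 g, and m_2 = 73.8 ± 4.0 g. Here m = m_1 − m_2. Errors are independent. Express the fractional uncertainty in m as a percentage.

For a sum/difference, combine absolute errors in quadrature:
  (δm_1)² = 36.0;  (δm_2)² = 16.0
δm = √(52.0) = 7.21 g
m = 81.2 g, so δm/m = 7.21/81.2 = 0.0888.

8.88%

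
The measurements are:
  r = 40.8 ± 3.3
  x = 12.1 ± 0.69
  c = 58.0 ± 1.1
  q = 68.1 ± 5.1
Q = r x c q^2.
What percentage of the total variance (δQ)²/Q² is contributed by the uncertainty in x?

(δQ/Q)² = (1·δr/r)² + (1·δx/x)² + (1·δc/c)² + (2·δq/q)²
  r term: (1×0.0809)² = 0.00654
  x term: (1×0.0570)² = 0.00325
  c term: (1×0.0190)² = 0.000360
  q term: (2×0.0749)² = 0.0224
Total = 0.0326. Share from x = 0.00325/0.0326 = 0.0998.

9.98%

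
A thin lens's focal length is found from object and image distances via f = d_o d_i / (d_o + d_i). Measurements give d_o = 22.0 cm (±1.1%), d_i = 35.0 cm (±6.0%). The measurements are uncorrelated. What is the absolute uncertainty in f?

0.326 cm

∂f/∂d_o = (d_i/(d_o+d_i))² = 0.377;  ∂f/∂d_i = (d_o/(d_o+d_i))² = 0.149
δf = √((∂f/∂d_o · δd_o)² + (∂f/∂d_i · δd_i)²) = √(0.00833 + 0.0979) = 0.326 cm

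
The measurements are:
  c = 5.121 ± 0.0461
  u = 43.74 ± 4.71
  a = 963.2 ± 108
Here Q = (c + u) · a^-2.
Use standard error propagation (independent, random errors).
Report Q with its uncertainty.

(5.267 ± 1.29) × 10^-5

Let w = c + u = 48.86. δw = √(δc² + δu²) = √(0.00213 + 22.2) = 4.71, so δw/w = 0.0964.
Q is then a monomial in w, a:
δQ/Q = √((δw/w)² + (-2·δa/a)²) = √(0.00929 + 0.0503) = 0.244
Q = 5.267e-05, so δQ = 0.244 × 5.267e-05 = 1.29e-05.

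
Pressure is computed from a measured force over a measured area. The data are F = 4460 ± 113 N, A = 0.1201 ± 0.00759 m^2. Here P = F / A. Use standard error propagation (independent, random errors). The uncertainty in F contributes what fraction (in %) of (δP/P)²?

13.8%

(δP/P)² = (1·δF/F)² + (-1·δA/A)²
  F term: (1×0.0253)² = 0.000642
  A term: (-1×0.0632)² = 0.00399
Total = 0.00464. Share from F = 0.000642/0.00464 = 0.138.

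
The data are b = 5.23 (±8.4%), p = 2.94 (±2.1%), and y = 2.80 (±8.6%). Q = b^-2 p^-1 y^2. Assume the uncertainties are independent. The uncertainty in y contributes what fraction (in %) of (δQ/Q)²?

(δQ/Q)² = (-2·δb/b)² + (-1·δp/p)² + (2·δy/y)²
  b term: (-2×0.0840)² = 0.0282
  p term: (-1×0.0210)² = 0.000441
  y term: (2×0.0860)² = 0.0296
Total = 0.0582. Share from y = 0.0296/0.0582 = 0.508.

50.8%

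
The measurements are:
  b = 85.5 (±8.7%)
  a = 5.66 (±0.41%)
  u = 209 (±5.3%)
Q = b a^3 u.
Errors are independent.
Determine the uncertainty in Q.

Each factor contributes (exponent × relative error)² to (δQ/Q)²:
  (1·δb/b)² = (1×0.0870)² = 0.00757;  (3·δa/a)² = (3×0.00410)² = 0.000151;  (1·δu/u)² = (1×0.0530)² = 0.00281
δQ/Q = √(0.0105) = 0.103
Q = 3.24e+06, so δQ = 0.103 × 3.24e+06 = 3.32e+05.

3.32e+05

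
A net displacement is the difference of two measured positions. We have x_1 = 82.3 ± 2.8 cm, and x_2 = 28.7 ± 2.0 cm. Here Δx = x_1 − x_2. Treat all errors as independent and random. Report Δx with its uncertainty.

53.6 ± 3.44 cm

For a sum/difference, combine absolute errors in quadrature:
  (δx_1)² = 7.84;  (δx_2)² = 4.00
δΔx = √(11.8) = 3.44 cm
Δx = 53.6 cm.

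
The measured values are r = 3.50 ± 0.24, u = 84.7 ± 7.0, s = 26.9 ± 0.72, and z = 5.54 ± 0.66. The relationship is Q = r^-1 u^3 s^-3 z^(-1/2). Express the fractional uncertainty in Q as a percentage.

Relative error in a monomial: (δQ/Q)² = Σ (nᵢ · δxᵢ/xᵢ)².
  (-1·δr/r)² = (-1×0.0686)² = 0.00470;  (3·δu/u)² = (3×0.0826)² = 0.0615;  (-3·δs/s)² = (-3×0.0268)² = 0.00645;  (−½·δz/z)² = (-0.5×0.119)² = 0.00355
δQ/Q = √(0.0762) = 0.276

27.6%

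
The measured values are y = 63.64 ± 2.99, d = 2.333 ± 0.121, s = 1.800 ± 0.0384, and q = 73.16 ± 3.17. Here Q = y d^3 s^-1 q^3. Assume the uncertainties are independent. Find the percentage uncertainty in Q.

20.9%

For a monomial Q ∝ y, d^3, s^-1, q^3, fractional errors add in quadrature:
  (1·δy/y)² = (1×0.0470)² = 0.00221;  (3·δd/d)² = (3×0.0519)² = 0.0242;  (-1·δs/s)² = (-1×0.0213)² = 0.000455;  (3·δq/q)² = (3×0.0433)² = 0.0169
δQ/Q = √(0.0438) = 0.209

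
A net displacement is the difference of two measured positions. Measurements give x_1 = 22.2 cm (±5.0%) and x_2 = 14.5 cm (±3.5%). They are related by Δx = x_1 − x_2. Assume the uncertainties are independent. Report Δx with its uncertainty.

For a sum/difference, combine absolute errors in quadrature:
  (δx_1)² = 1.23;  (δx_2)² = 0.258
δΔx = √(1.49) = 1.22 cm
Δx = 7.70 cm.

7.70 ± 1.22 cm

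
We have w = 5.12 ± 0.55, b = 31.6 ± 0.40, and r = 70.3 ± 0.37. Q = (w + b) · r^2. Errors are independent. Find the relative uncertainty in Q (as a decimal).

0.0213

Let u = w + b = 36.7. δu = √(δw² + δb²) = √(0.303 + 0.160) = 0.680, so δu/u = 0.0185.
Q is then a monomial in u, r:
δQ/Q = √((δu/u)² + (2·δr/r)²) = √(0.000343 + 0.000111) = 0.0213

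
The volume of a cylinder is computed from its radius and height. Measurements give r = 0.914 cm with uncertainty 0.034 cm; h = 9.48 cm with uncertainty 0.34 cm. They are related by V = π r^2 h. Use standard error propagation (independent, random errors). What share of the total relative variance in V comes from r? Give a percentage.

(δV/V)² = (2·δr/r)² + (1·δh/h)²
  r term: (2×0.0372)² = 0.00554
  h term: (1×0.0359)² = 0.00129
Total = 0.00682. Share from r = 0.00554/0.00682 = 0.811.

81.1%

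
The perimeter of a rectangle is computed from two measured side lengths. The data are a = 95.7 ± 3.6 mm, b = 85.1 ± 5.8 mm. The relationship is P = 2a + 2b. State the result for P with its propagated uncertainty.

Each term contributes (cᵢ δxᵢ)² to (δP)²:
  (2·δa)² = 51.8;  (2·δb)² = 135
δP = √(186) = 13.7 mm
P = 362 mm.

362 ± 13.7 mm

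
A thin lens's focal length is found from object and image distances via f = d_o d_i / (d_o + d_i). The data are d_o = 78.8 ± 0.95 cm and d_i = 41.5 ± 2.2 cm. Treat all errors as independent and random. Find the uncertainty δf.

∂f/∂d_o = (d_i/(d_o+d_i))² = 0.119;  ∂f/∂d_i = (d_o/(d_o+d_i))² = 0.429
δf = √((∂f/∂d_o · δd_o)² + (∂f/∂d_i · δd_i)²) = √(0.0128 + 0.891) = 0.951 cm

0.951 cm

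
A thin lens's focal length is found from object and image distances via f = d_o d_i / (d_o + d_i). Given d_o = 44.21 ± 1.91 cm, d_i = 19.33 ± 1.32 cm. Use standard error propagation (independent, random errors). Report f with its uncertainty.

13.45 ± 0.663 cm

∂f/∂d_o = (d_i/(d_o+d_i))² = 0.0925;  ∂f/∂d_i = (d_o/(d_o+d_i))² = 0.484
δf = √((∂f/∂d_o · δd_o)² + (∂f/∂d_i · δd_i)²) = √(0.0312 + 0.408) = 0.663 cm
f = 13.45 cm.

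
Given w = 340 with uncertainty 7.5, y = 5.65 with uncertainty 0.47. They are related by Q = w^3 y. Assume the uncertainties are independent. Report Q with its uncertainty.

(2.22 ± 0.236) × 10^8

Q is a product of powers, so relative uncertainties combine in quadrature:
  (3·δw/w)² = (3×0.0221)² = 0.00438;  (1·δy/y)² = (1×0.0832)² = 0.00692
δQ/Q = √(0.0113) = 0.106
Q = 2.22e+08, so δQ = 0.106 × 2.22e+08 = 2.36e+07.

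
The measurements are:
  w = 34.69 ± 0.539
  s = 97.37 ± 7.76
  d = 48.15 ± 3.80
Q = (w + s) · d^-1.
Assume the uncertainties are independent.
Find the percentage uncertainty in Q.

Let u = w + s = 132.1. δu = √(δw² + δs²) = √(0.291 + 60.2) = 7.78, so δu/u = 0.0589.
Q is then a monomial in u, d:
δQ/Q = √((δu/u)² + (-1·δd/d)²) = √(0.00347 + 0.00623) = 0.0985

9.85%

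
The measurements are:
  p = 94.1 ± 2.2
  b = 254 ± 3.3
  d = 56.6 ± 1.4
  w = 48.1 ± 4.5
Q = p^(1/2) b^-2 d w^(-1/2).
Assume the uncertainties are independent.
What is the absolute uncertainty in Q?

Since Q is a product/quotient, work with relative uncertainties:
  (½·δp/p)² = (0.5×0.0234)² = 0.000137;  (-2·δb/b)² = (-2×0.0130)² = 0.000675;  (1·δd/d)² = (1×0.0247)² = 0.000612;  (−½·δw/w)² = (-0.5×0.0936)² = 0.00219
δQ/Q = √(0.00361) = 0.0601
Q = 0.00123, so δQ = 0.0601 × 0.00123 = 7.37e-05.

7.37e-05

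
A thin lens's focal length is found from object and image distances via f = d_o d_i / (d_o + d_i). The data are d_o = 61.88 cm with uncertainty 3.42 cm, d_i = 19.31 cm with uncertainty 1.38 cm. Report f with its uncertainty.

14.72 ± 0.825 cm

∂f/∂d_o = (d_i/(d_o+d_i))² = 0.0566;  ∂f/∂d_i = (d_o/(d_o+d_i))² = 0.581
δf = √((∂f/∂d_o · δd_o)² + (∂f/∂d_i · δd_i)²) = √(0.0374 + 0.643) = 0.825 cm
f = 14.72 cm.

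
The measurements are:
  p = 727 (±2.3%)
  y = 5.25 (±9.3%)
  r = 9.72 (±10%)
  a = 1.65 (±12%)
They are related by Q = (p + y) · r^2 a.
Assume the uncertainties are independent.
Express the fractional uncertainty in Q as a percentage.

Let u = p + y = 732. δu = √(δp² + δy²) = √(280 + 0.238) = 16.7, so δu/u = 0.0228.
Q is then a monomial in u, r, a:
δQ/Q = √((δu/u)² + (2·δr/r)² + (1·δa/a)²) = √(0.000522 + 0.0400 + 0.0144) = 0.234

23.4%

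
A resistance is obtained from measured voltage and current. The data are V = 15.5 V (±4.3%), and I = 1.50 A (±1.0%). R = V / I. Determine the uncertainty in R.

0.456 Ω

R is a product of powers, so relative uncertainties combine in quadrature:
  (1·δV/V)² = (1×0.0430)² = 0.00185;  (-1·δI/I)² = (-1×0.0100)² = 0.000100
δR/R = √(0.00195) = 0.0441
R = 10.3 Ω, so δR = 0.0441 × 10.3 = 0.456 Ω.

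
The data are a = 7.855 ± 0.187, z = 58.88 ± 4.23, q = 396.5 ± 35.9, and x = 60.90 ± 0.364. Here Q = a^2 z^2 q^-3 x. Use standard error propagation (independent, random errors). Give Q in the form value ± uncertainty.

0.2090 ± 0.0650

Q is a product of powers, so relative uncertainties combine in quadrature:
  (2·δa/a)² = (2×0.0238)² = 0.00227;  (2·δz/z)² = (2×0.0718)² = 0.0206;  (-3·δq/q)² = (-3×0.0905)² = 0.0738;  (1·δx/x)² = (1×0.00598)² = 3.57e-05
δQ/Q = √(0.0967) = 0.311
Q = 0.2090, so δQ = 0.311 × 0.2090 = 0.0650.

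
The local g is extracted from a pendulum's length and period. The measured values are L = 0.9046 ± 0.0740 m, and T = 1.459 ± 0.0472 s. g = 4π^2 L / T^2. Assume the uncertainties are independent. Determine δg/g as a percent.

10.4%

Each factor contributes (exponent × relative error)² to (δg/g)²:
  (1·δL/L)² = (1×0.0818)² = 0.00669;  (-2·δT/T)² = (-2×0.0324)² = 0.00419
δg/g = √(0.0109) = 0.104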